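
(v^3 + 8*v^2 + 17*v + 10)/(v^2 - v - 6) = (v^2 + 6*v + 5)/(v - 3)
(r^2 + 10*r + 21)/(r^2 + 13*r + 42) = (r + 3)/(r + 6)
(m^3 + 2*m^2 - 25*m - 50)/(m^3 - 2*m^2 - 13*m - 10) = (m + 5)/(m + 1)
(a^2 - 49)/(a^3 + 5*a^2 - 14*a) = (a - 7)/(a*(a - 2))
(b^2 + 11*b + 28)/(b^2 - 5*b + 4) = (b^2 + 11*b + 28)/(b^2 - 5*b + 4)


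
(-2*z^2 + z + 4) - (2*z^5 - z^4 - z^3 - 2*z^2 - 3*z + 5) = -2*z^5 + z^4 + z^3 + 4*z - 1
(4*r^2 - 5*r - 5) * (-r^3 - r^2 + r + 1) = -4*r^5 + r^4 + 14*r^3 + 4*r^2 - 10*r - 5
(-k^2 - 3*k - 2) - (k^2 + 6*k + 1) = -2*k^2 - 9*k - 3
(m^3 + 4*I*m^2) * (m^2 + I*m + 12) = m^5 + 5*I*m^4 + 8*m^3 + 48*I*m^2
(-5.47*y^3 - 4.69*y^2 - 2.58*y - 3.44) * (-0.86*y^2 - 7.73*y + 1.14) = 4.7042*y^5 + 46.3165*y^4 + 32.2367*y^3 + 17.5552*y^2 + 23.65*y - 3.9216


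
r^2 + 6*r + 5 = (r + 1)*(r + 5)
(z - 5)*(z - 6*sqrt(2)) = z^2 - 6*sqrt(2)*z - 5*z + 30*sqrt(2)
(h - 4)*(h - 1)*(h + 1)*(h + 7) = h^4 + 3*h^3 - 29*h^2 - 3*h + 28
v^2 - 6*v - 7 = (v - 7)*(v + 1)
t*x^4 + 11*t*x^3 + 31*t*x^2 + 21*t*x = x*(x + 3)*(x + 7)*(t*x + t)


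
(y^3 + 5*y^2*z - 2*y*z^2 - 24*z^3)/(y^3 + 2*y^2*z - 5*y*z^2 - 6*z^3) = (y + 4*z)/(y + z)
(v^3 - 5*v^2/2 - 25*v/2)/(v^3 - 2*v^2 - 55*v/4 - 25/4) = 2*v/(2*v + 1)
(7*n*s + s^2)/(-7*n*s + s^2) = (7*n + s)/(-7*n + s)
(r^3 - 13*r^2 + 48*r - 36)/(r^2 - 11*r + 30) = (r^2 - 7*r + 6)/(r - 5)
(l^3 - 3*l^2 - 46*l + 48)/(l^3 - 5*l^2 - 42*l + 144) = (l - 1)/(l - 3)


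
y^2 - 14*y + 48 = (y - 8)*(y - 6)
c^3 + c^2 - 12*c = c*(c - 3)*(c + 4)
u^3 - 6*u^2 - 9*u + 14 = (u - 7)*(u - 1)*(u + 2)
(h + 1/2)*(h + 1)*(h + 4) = h^3 + 11*h^2/2 + 13*h/2 + 2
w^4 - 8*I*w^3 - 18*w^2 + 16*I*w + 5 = (w - 5*I)*(w - I)^3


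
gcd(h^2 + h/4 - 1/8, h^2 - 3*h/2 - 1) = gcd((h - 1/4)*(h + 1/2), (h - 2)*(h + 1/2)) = h + 1/2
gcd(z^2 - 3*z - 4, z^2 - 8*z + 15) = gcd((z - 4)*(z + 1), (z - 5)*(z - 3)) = 1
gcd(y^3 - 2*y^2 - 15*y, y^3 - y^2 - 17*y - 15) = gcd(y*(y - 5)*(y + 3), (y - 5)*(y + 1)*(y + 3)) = y^2 - 2*y - 15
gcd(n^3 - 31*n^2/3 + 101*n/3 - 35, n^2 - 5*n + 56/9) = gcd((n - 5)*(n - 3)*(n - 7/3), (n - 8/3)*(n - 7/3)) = n - 7/3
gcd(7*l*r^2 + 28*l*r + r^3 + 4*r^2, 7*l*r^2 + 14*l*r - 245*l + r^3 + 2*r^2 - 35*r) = 7*l + r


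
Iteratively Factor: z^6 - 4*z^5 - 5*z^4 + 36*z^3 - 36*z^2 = (z + 3)*(z^5 - 7*z^4 + 16*z^3 - 12*z^2) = (z - 3)*(z + 3)*(z^4 - 4*z^3 + 4*z^2) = z*(z - 3)*(z + 3)*(z^3 - 4*z^2 + 4*z) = z*(z - 3)*(z - 2)*(z + 3)*(z^2 - 2*z) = z^2*(z - 3)*(z - 2)*(z + 3)*(z - 2)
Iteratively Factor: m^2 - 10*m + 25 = (m - 5)*(m - 5)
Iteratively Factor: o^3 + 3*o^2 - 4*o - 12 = (o - 2)*(o^2 + 5*o + 6) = (o - 2)*(o + 3)*(o + 2)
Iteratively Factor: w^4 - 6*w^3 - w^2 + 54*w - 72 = (w - 4)*(w^3 - 2*w^2 - 9*w + 18) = (w - 4)*(w - 2)*(w^2 - 9) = (w - 4)*(w - 3)*(w - 2)*(w + 3)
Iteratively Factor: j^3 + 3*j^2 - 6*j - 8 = (j + 4)*(j^2 - j - 2) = (j - 2)*(j + 4)*(j + 1)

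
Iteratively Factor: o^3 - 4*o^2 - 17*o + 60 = (o - 3)*(o^2 - o - 20) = (o - 3)*(o + 4)*(o - 5)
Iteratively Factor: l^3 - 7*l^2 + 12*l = (l - 4)*(l^2 - 3*l) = l*(l - 4)*(l - 3)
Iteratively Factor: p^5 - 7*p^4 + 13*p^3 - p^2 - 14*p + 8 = (p + 1)*(p^4 - 8*p^3 + 21*p^2 - 22*p + 8) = (p - 2)*(p + 1)*(p^3 - 6*p^2 + 9*p - 4) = (p - 2)*(p - 1)*(p + 1)*(p^2 - 5*p + 4) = (p - 4)*(p - 2)*(p - 1)*(p + 1)*(p - 1)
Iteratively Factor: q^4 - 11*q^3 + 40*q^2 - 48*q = (q)*(q^3 - 11*q^2 + 40*q - 48) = q*(q - 3)*(q^2 - 8*q + 16) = q*(q - 4)*(q - 3)*(q - 4)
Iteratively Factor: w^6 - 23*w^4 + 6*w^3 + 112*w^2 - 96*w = (w)*(w^5 - 23*w^3 + 6*w^2 + 112*w - 96) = w*(w - 4)*(w^4 + 4*w^3 - 7*w^2 - 22*w + 24) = w*(w - 4)*(w + 4)*(w^3 - 7*w + 6) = w*(w - 4)*(w + 3)*(w + 4)*(w^2 - 3*w + 2) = w*(w - 4)*(w - 1)*(w + 3)*(w + 4)*(w - 2)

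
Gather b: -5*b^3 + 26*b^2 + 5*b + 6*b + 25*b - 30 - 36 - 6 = -5*b^3 + 26*b^2 + 36*b - 72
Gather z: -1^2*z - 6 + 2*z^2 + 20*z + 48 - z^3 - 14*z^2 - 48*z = -z^3 - 12*z^2 - 29*z + 42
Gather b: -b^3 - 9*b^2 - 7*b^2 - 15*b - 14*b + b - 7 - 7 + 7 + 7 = -b^3 - 16*b^2 - 28*b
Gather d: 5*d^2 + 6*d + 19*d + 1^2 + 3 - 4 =5*d^2 + 25*d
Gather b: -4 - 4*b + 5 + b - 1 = -3*b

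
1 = 1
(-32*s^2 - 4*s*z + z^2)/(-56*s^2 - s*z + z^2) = (4*s + z)/(7*s + z)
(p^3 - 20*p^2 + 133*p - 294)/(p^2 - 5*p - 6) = (p^2 - 14*p + 49)/(p + 1)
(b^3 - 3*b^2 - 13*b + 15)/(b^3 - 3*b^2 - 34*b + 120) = (b^2 + 2*b - 3)/(b^2 + 2*b - 24)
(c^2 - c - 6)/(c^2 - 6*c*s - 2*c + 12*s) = (c^2 - c - 6)/(c^2 - 6*c*s - 2*c + 12*s)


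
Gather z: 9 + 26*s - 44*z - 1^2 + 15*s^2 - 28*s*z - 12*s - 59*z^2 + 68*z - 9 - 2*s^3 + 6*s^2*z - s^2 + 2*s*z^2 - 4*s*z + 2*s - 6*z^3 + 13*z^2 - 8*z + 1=-2*s^3 + 14*s^2 + 16*s - 6*z^3 + z^2*(2*s - 46) + z*(6*s^2 - 32*s + 16)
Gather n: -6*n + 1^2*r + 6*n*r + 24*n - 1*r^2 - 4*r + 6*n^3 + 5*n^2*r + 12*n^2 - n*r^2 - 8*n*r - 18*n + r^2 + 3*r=6*n^3 + n^2*(5*r + 12) + n*(-r^2 - 2*r)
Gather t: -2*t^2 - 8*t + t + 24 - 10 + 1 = -2*t^2 - 7*t + 15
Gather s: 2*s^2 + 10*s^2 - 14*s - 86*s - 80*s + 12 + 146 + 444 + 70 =12*s^2 - 180*s + 672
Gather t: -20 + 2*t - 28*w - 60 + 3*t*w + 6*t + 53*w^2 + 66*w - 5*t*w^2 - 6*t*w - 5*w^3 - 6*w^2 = t*(-5*w^2 - 3*w + 8) - 5*w^3 + 47*w^2 + 38*w - 80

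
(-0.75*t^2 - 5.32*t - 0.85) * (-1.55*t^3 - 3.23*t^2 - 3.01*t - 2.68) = 1.1625*t^5 + 10.6685*t^4 + 20.7586*t^3 + 20.7687*t^2 + 16.8161*t + 2.278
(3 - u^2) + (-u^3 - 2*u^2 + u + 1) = -u^3 - 3*u^2 + u + 4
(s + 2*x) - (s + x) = x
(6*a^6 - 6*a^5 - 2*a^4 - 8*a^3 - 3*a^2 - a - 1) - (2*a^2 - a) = 6*a^6 - 6*a^5 - 2*a^4 - 8*a^3 - 5*a^2 - 1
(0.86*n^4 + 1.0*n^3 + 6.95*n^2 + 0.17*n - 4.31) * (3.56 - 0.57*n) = -0.4902*n^5 + 2.4916*n^4 - 0.4015*n^3 + 24.6451*n^2 + 3.0619*n - 15.3436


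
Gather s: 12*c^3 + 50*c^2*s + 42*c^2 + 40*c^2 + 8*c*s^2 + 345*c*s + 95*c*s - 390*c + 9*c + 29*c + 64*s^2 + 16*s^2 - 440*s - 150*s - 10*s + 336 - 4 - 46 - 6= 12*c^3 + 82*c^2 - 352*c + s^2*(8*c + 80) + s*(50*c^2 + 440*c - 600) + 280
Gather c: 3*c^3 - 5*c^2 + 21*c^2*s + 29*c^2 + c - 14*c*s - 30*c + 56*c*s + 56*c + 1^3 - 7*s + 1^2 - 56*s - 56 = 3*c^3 + c^2*(21*s + 24) + c*(42*s + 27) - 63*s - 54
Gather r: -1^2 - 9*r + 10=9 - 9*r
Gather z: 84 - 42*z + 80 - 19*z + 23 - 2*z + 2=189 - 63*z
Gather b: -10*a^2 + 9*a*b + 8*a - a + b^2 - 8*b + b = -10*a^2 + 7*a + b^2 + b*(9*a - 7)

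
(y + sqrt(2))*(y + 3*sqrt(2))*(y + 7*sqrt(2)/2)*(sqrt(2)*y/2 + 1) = sqrt(2)*y^4/2 + 17*y^3/2 + 49*sqrt(2)*y^2/2 + 55*y + 21*sqrt(2)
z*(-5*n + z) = -5*n*z + z^2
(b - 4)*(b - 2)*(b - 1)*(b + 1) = b^4 - 6*b^3 + 7*b^2 + 6*b - 8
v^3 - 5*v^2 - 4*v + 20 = (v - 5)*(v - 2)*(v + 2)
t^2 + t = t*(t + 1)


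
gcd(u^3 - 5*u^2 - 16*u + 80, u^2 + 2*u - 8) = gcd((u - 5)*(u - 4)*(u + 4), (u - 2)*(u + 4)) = u + 4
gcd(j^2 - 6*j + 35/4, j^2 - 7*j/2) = j - 7/2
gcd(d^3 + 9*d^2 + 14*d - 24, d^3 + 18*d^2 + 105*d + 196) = d + 4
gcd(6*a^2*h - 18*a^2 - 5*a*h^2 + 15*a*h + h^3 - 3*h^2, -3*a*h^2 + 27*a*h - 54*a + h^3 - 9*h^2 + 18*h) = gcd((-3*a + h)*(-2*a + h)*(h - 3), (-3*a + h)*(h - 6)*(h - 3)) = 3*a*h - 9*a - h^2 + 3*h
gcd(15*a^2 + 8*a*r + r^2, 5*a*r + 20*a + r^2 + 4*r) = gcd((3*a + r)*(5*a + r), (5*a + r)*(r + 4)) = 5*a + r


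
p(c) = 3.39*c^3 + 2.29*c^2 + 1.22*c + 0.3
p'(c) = 10.17*c^2 + 4.58*c + 1.22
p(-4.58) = -282.94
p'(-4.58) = 193.57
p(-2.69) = -52.40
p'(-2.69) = 62.49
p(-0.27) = 0.07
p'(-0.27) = 0.72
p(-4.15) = -207.62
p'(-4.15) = 157.37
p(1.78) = 28.85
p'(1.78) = 41.60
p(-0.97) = -1.82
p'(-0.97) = 6.35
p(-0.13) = 0.17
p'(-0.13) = 0.80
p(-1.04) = -2.31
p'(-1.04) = 7.46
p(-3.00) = -74.28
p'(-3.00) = 79.01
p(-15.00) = -10944.00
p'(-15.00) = 2220.77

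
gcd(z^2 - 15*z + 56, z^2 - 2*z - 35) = z - 7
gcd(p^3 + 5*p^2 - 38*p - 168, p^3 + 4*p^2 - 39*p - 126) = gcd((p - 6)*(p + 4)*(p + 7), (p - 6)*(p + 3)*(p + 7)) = p^2 + p - 42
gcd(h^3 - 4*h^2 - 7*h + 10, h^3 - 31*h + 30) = h^2 - 6*h + 5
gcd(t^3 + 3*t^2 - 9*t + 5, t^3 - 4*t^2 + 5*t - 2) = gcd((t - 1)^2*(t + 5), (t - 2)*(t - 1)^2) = t^2 - 2*t + 1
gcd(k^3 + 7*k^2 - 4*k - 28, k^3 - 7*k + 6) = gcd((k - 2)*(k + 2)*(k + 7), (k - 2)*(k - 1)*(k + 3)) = k - 2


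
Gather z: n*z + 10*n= n*z + 10*n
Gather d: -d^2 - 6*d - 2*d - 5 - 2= -d^2 - 8*d - 7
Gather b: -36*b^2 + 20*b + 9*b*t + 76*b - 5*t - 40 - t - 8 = -36*b^2 + b*(9*t + 96) - 6*t - 48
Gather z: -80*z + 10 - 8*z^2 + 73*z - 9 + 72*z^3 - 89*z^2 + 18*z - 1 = 72*z^3 - 97*z^2 + 11*z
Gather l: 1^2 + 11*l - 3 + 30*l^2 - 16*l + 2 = 30*l^2 - 5*l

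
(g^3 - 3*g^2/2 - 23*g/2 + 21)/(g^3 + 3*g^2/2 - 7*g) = (g - 3)/g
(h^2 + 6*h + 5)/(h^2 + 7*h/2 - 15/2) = 2*(h + 1)/(2*h - 3)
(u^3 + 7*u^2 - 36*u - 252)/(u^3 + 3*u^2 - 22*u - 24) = (u^2 + u - 42)/(u^2 - 3*u - 4)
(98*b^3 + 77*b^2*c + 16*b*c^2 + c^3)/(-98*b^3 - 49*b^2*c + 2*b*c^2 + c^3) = (-7*b - c)/(7*b - c)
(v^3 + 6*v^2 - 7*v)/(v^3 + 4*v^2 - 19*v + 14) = v/(v - 2)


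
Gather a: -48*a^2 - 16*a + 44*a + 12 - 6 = -48*a^2 + 28*a + 6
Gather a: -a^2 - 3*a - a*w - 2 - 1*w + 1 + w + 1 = -a^2 + a*(-w - 3)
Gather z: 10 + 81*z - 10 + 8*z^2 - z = 8*z^2 + 80*z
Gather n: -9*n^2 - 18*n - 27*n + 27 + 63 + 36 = -9*n^2 - 45*n + 126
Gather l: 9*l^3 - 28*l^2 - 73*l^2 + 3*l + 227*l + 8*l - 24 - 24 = 9*l^3 - 101*l^2 + 238*l - 48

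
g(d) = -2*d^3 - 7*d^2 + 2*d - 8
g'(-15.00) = -1138.00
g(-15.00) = 5137.00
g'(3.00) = -94.00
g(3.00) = -119.00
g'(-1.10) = 10.14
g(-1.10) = -16.01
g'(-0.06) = 2.82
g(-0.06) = -8.14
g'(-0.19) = 4.44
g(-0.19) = -8.62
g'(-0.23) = 4.90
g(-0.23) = -8.81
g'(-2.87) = -7.24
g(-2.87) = -24.12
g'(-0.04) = 2.55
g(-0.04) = -8.09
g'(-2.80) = -5.84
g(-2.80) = -24.58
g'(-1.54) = 9.33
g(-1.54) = -20.38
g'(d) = -6*d^2 - 14*d + 2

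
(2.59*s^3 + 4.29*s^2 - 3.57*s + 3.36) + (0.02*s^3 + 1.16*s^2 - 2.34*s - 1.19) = 2.61*s^3 + 5.45*s^2 - 5.91*s + 2.17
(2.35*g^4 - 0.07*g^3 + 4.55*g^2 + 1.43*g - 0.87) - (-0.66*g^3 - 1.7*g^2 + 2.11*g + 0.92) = 2.35*g^4 + 0.59*g^3 + 6.25*g^2 - 0.68*g - 1.79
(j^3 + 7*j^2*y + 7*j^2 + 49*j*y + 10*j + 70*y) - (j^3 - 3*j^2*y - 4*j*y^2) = 10*j^2*y + 7*j^2 + 4*j*y^2 + 49*j*y + 10*j + 70*y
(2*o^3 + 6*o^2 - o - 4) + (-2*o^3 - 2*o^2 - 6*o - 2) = 4*o^2 - 7*o - 6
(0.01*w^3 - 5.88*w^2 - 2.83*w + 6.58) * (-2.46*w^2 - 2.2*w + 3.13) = -0.0246*w^5 + 14.4428*w^4 + 19.9291*w^3 - 28.3652*w^2 - 23.3339*w + 20.5954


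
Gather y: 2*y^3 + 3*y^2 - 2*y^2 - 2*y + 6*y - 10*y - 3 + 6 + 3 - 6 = 2*y^3 + y^2 - 6*y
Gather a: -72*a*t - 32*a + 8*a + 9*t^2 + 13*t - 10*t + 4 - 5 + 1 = a*(-72*t - 24) + 9*t^2 + 3*t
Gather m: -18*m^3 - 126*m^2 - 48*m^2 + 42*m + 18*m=-18*m^3 - 174*m^2 + 60*m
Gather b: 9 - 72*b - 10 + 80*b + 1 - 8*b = 0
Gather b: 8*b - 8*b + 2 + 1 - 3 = 0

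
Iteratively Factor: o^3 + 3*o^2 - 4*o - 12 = (o + 3)*(o^2 - 4) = (o + 2)*(o + 3)*(o - 2)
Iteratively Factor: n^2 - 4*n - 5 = (n + 1)*(n - 5)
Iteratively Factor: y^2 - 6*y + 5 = (y - 1)*(y - 5)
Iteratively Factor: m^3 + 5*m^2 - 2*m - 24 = (m - 2)*(m^2 + 7*m + 12) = (m - 2)*(m + 3)*(m + 4)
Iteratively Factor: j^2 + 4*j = (j)*(j + 4)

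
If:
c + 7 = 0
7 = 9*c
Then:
No Solution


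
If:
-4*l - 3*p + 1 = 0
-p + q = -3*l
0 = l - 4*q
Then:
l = 4/55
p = 13/55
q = 1/55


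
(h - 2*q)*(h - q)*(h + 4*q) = h^3 + h^2*q - 10*h*q^2 + 8*q^3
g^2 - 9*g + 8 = (g - 8)*(g - 1)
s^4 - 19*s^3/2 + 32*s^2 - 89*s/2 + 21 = (s - 7/2)*(s - 3)*(s - 2)*(s - 1)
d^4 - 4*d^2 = d^2*(d - 2)*(d + 2)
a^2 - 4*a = a*(a - 4)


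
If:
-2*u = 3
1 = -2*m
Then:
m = -1/2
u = -3/2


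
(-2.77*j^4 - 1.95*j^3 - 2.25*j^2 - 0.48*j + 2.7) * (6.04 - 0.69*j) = 1.9113*j^5 - 15.3853*j^4 - 10.2255*j^3 - 13.2588*j^2 - 4.7622*j + 16.308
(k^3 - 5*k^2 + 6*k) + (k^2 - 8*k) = k^3 - 4*k^2 - 2*k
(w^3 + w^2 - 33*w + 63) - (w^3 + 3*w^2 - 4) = -2*w^2 - 33*w + 67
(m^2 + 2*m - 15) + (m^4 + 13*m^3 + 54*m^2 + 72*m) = m^4 + 13*m^3 + 55*m^2 + 74*m - 15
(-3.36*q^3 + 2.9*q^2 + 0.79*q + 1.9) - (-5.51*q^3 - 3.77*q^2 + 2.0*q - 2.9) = 2.15*q^3 + 6.67*q^2 - 1.21*q + 4.8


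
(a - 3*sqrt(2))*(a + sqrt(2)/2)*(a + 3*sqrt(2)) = a^3 + sqrt(2)*a^2/2 - 18*a - 9*sqrt(2)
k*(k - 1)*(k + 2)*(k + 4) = k^4 + 5*k^3 + 2*k^2 - 8*k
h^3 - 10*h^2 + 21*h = h*(h - 7)*(h - 3)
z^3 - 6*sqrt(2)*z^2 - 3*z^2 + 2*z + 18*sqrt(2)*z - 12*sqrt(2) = (z - 2)*(z - 1)*(z - 6*sqrt(2))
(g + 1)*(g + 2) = g^2 + 3*g + 2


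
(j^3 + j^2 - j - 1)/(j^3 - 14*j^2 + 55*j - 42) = (j^2 + 2*j + 1)/(j^2 - 13*j + 42)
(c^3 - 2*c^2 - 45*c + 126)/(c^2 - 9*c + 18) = c + 7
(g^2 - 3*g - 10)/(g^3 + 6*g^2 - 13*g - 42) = (g - 5)/(g^2 + 4*g - 21)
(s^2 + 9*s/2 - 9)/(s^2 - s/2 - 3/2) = (s + 6)/(s + 1)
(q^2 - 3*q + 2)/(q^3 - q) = (q - 2)/(q*(q + 1))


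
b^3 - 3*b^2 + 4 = (b - 2)^2*(b + 1)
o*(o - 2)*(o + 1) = o^3 - o^2 - 2*o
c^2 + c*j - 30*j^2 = (c - 5*j)*(c + 6*j)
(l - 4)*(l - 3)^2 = l^3 - 10*l^2 + 33*l - 36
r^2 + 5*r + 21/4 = (r + 3/2)*(r + 7/2)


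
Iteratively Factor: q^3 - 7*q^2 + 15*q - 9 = (q - 3)*(q^2 - 4*q + 3) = (q - 3)*(q - 1)*(q - 3)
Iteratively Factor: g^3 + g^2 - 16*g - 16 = (g + 4)*(g^2 - 3*g - 4) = (g - 4)*(g + 4)*(g + 1)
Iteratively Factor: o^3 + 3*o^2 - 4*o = (o - 1)*(o^2 + 4*o) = o*(o - 1)*(o + 4)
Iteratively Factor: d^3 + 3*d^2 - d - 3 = (d - 1)*(d^2 + 4*d + 3) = (d - 1)*(d + 1)*(d + 3)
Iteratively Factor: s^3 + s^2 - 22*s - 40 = (s - 5)*(s^2 + 6*s + 8) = (s - 5)*(s + 4)*(s + 2)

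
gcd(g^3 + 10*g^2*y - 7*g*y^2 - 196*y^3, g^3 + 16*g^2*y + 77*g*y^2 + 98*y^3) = g^2 + 14*g*y + 49*y^2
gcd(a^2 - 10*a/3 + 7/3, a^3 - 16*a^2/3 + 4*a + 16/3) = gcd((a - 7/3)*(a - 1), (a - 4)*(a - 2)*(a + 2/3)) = 1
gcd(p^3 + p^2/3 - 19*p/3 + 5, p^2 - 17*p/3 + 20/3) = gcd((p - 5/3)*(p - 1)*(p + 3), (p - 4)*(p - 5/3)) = p - 5/3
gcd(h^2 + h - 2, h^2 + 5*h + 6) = h + 2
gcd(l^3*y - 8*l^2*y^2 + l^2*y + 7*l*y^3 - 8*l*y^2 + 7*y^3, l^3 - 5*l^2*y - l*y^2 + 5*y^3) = -l + y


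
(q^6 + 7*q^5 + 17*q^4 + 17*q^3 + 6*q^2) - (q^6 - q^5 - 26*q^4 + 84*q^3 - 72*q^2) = 8*q^5 + 43*q^4 - 67*q^3 + 78*q^2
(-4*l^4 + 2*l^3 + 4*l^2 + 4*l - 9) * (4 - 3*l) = 12*l^5 - 22*l^4 - 4*l^3 + 4*l^2 + 43*l - 36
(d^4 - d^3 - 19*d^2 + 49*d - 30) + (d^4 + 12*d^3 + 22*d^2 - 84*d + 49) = 2*d^4 + 11*d^3 + 3*d^2 - 35*d + 19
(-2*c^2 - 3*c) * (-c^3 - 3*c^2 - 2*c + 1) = 2*c^5 + 9*c^4 + 13*c^3 + 4*c^2 - 3*c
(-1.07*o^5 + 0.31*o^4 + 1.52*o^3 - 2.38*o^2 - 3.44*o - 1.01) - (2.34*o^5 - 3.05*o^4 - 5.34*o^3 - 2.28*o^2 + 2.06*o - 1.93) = -3.41*o^5 + 3.36*o^4 + 6.86*o^3 - 0.1*o^2 - 5.5*o + 0.92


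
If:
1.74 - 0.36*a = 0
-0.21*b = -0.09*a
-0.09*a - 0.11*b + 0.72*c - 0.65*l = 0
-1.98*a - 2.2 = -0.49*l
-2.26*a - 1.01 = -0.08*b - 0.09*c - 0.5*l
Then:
No Solution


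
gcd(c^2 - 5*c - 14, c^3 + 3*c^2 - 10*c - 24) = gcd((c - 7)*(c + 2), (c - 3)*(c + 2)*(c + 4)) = c + 2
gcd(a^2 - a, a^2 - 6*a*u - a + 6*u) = a - 1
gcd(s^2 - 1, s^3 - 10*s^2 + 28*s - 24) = 1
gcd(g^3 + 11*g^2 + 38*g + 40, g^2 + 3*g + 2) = g + 2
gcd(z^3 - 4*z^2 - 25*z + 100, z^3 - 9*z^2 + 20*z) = z^2 - 9*z + 20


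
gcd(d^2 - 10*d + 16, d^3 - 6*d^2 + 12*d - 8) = d - 2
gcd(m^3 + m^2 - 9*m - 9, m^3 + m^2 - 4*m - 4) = m + 1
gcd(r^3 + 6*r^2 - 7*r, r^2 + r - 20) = 1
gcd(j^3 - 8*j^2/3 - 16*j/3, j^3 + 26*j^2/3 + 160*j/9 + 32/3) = j + 4/3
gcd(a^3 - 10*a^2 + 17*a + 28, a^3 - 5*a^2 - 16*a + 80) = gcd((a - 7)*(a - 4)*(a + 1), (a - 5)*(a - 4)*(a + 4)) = a - 4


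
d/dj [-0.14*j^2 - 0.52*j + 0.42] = -0.28*j - 0.52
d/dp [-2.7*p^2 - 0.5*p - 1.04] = -5.4*p - 0.5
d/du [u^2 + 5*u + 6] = 2*u + 5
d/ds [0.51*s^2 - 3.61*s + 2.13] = 1.02*s - 3.61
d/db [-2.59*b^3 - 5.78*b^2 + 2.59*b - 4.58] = -7.77*b^2 - 11.56*b + 2.59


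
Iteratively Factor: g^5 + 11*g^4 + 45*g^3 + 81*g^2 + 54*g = (g + 3)*(g^4 + 8*g^3 + 21*g^2 + 18*g) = (g + 3)^2*(g^3 + 5*g^2 + 6*g) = (g + 2)*(g + 3)^2*(g^2 + 3*g) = g*(g + 2)*(g + 3)^2*(g + 3)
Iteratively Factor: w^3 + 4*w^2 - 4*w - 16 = (w - 2)*(w^2 + 6*w + 8) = (w - 2)*(w + 2)*(w + 4)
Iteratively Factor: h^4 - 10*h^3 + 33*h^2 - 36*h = (h - 3)*(h^3 - 7*h^2 + 12*h) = (h - 3)^2*(h^2 - 4*h) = h*(h - 3)^2*(h - 4)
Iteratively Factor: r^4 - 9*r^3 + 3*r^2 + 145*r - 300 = (r + 4)*(r^3 - 13*r^2 + 55*r - 75) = (r - 5)*(r + 4)*(r^2 - 8*r + 15) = (r - 5)^2*(r + 4)*(r - 3)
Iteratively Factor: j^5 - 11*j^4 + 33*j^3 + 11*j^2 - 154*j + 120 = (j - 1)*(j^4 - 10*j^3 + 23*j^2 + 34*j - 120) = (j - 1)*(j + 2)*(j^3 - 12*j^2 + 47*j - 60) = (j - 3)*(j - 1)*(j + 2)*(j^2 - 9*j + 20) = (j - 5)*(j - 3)*(j - 1)*(j + 2)*(j - 4)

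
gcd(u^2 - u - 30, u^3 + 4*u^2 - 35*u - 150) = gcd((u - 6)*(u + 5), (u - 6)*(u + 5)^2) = u^2 - u - 30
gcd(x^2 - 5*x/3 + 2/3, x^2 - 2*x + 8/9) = x - 2/3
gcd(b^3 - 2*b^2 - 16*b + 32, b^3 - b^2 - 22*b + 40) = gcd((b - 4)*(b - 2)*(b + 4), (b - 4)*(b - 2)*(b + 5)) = b^2 - 6*b + 8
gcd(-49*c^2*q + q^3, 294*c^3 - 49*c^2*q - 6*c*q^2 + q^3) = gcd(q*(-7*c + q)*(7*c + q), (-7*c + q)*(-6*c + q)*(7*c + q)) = -49*c^2 + q^2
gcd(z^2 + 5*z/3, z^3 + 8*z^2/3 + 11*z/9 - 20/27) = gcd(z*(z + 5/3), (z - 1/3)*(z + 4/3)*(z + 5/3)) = z + 5/3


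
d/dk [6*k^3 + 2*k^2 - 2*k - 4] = 18*k^2 + 4*k - 2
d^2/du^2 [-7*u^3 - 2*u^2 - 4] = -42*u - 4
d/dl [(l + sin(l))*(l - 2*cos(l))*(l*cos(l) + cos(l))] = (l + 1)*(l + sin(l))*(2*sin(l) + 1)*cos(l) + (l + 1)*(l - 2*cos(l))*(cos(l) + 1)*cos(l) - (l + sin(l))*(l - 2*cos(l))*(l*sin(l) - sqrt(2)*cos(l + pi/4))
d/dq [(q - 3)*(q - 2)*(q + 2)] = 3*q^2 - 6*q - 4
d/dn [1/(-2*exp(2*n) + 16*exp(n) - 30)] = (exp(n) - 4)*exp(n)/(exp(2*n) - 8*exp(n) + 15)^2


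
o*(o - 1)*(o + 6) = o^3 + 5*o^2 - 6*o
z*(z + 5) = z^2 + 5*z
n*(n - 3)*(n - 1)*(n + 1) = n^4 - 3*n^3 - n^2 + 3*n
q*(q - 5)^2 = q^3 - 10*q^2 + 25*q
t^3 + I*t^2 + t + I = (t - I)*(t + I)^2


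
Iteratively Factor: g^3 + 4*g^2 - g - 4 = (g + 1)*(g^2 + 3*g - 4) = (g + 1)*(g + 4)*(g - 1)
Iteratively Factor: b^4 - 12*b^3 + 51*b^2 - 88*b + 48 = (b - 4)*(b^3 - 8*b^2 + 19*b - 12) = (b - 4)*(b - 3)*(b^2 - 5*b + 4) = (b - 4)*(b - 3)*(b - 1)*(b - 4)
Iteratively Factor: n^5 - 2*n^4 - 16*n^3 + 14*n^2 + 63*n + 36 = (n + 1)*(n^4 - 3*n^3 - 13*n^2 + 27*n + 36) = (n - 4)*(n + 1)*(n^3 + n^2 - 9*n - 9) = (n - 4)*(n - 3)*(n + 1)*(n^2 + 4*n + 3) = (n - 4)*(n - 3)*(n + 1)*(n + 3)*(n + 1)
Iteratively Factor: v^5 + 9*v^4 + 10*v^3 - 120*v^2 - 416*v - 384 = (v + 2)*(v^4 + 7*v^3 - 4*v^2 - 112*v - 192) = (v + 2)*(v + 3)*(v^3 + 4*v^2 - 16*v - 64) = (v + 2)*(v + 3)*(v + 4)*(v^2 - 16) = (v - 4)*(v + 2)*(v + 3)*(v + 4)*(v + 4)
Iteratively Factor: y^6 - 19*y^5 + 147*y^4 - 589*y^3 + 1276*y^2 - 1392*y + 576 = (y - 3)*(y^5 - 16*y^4 + 99*y^3 - 292*y^2 + 400*y - 192) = (y - 3)^2*(y^4 - 13*y^3 + 60*y^2 - 112*y + 64) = (y - 4)*(y - 3)^2*(y^3 - 9*y^2 + 24*y - 16) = (y - 4)*(y - 3)^2*(y - 1)*(y^2 - 8*y + 16) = (y - 4)^2*(y - 3)^2*(y - 1)*(y - 4)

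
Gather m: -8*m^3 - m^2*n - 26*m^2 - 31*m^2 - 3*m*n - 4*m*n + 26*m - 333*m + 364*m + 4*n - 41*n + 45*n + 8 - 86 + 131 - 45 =-8*m^3 + m^2*(-n - 57) + m*(57 - 7*n) + 8*n + 8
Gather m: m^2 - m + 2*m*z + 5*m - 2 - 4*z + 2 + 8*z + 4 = m^2 + m*(2*z + 4) + 4*z + 4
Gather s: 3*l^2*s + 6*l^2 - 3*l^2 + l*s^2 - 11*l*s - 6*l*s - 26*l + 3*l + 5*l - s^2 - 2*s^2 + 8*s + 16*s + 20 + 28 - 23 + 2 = 3*l^2 - 18*l + s^2*(l - 3) + s*(3*l^2 - 17*l + 24) + 27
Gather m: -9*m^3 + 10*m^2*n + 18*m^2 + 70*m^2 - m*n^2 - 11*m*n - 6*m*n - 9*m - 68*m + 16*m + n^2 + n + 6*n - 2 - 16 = -9*m^3 + m^2*(10*n + 88) + m*(-n^2 - 17*n - 61) + n^2 + 7*n - 18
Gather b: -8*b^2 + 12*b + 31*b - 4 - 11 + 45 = -8*b^2 + 43*b + 30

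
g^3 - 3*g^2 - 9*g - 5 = (g - 5)*(g + 1)^2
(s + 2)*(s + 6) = s^2 + 8*s + 12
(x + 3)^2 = x^2 + 6*x + 9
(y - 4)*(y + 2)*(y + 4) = y^3 + 2*y^2 - 16*y - 32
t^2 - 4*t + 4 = (t - 2)^2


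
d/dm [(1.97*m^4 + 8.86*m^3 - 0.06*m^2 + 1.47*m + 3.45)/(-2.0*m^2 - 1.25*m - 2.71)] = (-7.88*m^5 - 25.1075*m^4 - 43.5048*m^3 - 69.0168*m^2 + 14.1252*m + 0.3288)/(4.0*m^4 + 5.0*m^3 + 12.4025*m^2 + 6.775*m + 7.3441)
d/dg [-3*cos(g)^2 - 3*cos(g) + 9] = 3*sin(g) + 3*sin(2*g)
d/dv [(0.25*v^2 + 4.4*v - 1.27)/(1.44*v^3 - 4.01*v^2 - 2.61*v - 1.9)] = (-0.36*v^4 - 12.672*v^3 + 22.4779*v^2 - 11.1354*v - 11.6747)/(2.0736*v^6 - 11.5488*v^5 + 8.5633*v^4 + 15.4602*v^3 + 22.0501*v^2 + 9.918*v + 3.61)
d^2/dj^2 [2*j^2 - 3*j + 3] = 4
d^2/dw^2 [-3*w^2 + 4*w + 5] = -6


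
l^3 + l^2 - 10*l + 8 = (l - 2)*(l - 1)*(l + 4)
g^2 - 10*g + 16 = (g - 8)*(g - 2)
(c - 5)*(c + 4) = c^2 - c - 20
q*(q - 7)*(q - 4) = q^3 - 11*q^2 + 28*q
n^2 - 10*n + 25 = (n - 5)^2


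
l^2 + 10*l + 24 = (l + 4)*(l + 6)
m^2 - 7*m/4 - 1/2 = (m - 2)*(m + 1/4)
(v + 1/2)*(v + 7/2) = v^2 + 4*v + 7/4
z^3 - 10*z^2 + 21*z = z*(z - 7)*(z - 3)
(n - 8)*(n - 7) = n^2 - 15*n + 56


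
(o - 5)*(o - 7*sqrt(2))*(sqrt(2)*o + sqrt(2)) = sqrt(2)*o^3 - 14*o^2 - 4*sqrt(2)*o^2 - 5*sqrt(2)*o + 56*o + 70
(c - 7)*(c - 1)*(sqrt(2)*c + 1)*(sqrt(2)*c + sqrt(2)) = 2*c^4 - 14*c^3 + sqrt(2)*c^3 - 7*sqrt(2)*c^2 - 2*c^2 - sqrt(2)*c + 14*c + 7*sqrt(2)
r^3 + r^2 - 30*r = r*(r - 5)*(r + 6)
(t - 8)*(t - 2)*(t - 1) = t^3 - 11*t^2 + 26*t - 16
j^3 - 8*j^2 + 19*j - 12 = (j - 4)*(j - 3)*(j - 1)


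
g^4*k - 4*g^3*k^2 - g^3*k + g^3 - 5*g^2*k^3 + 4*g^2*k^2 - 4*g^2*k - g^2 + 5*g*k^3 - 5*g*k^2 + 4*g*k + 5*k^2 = (g - 1)*(g - 5*k)*(g + k)*(g*k + 1)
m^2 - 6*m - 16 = (m - 8)*(m + 2)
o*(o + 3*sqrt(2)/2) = o^2 + 3*sqrt(2)*o/2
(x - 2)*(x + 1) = x^2 - x - 2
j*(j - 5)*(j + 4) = j^3 - j^2 - 20*j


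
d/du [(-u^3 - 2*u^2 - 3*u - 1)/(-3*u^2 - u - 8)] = (3*u^4 + 2*u^3 + 17*u^2 + 26*u + 23)/(9*u^4 + 6*u^3 + 49*u^2 + 16*u + 64)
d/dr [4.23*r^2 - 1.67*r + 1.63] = 8.46*r - 1.67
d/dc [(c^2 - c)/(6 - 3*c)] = (-c^2 + 4*c - 2)/(3*(c^2 - 4*c + 4))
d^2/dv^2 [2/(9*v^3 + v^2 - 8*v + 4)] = 4*(-(27*v + 1)*(9*v^3 + v^2 - 8*v + 4) + (27*v^2 + 2*v - 8)^2)/(9*v^3 + v^2 - 8*v + 4)^3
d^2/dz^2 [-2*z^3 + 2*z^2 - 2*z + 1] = 4 - 12*z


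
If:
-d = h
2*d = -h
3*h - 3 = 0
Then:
No Solution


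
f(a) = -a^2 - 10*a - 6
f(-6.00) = 18.00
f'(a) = -2*a - 10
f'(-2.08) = -5.84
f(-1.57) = 7.24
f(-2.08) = 10.47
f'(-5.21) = 0.42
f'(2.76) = -15.52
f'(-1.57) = -6.86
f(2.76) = -41.22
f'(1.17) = -12.34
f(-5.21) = 18.96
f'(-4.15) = -1.70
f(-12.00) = -30.00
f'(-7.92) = 5.84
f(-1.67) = 7.91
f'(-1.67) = -6.66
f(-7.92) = 10.47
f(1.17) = -19.07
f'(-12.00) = 14.00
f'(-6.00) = 2.00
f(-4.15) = 18.28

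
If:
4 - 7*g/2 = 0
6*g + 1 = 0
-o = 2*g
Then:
No Solution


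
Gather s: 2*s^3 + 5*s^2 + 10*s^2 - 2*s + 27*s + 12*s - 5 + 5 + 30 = 2*s^3 + 15*s^2 + 37*s + 30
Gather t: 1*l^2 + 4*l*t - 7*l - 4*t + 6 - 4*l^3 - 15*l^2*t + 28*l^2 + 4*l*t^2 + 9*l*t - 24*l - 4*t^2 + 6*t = -4*l^3 + 29*l^2 - 31*l + t^2*(4*l - 4) + t*(-15*l^2 + 13*l + 2) + 6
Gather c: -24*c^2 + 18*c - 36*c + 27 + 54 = -24*c^2 - 18*c + 81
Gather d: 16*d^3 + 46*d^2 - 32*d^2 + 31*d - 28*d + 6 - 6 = 16*d^3 + 14*d^2 + 3*d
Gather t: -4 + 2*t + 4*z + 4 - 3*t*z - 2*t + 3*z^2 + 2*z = -3*t*z + 3*z^2 + 6*z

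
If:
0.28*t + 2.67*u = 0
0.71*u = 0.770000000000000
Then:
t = -10.34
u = 1.08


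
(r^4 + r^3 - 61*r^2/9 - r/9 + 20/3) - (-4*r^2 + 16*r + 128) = r^4 + r^3 - 25*r^2/9 - 145*r/9 - 364/3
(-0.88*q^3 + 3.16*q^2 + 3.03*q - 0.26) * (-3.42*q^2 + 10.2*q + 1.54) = 3.0096*q^5 - 19.7832*q^4 + 20.5142*q^3 + 36.6616*q^2 + 2.0142*q - 0.4004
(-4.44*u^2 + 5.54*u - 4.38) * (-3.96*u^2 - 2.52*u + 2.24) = 17.5824*u^4 - 10.7496*u^3 - 6.5616*u^2 + 23.4472*u - 9.8112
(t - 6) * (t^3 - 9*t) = t^4 - 6*t^3 - 9*t^2 + 54*t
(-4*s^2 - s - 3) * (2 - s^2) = 4*s^4 + s^3 - 5*s^2 - 2*s - 6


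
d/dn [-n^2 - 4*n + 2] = -2*n - 4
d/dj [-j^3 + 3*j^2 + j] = -3*j^2 + 6*j + 1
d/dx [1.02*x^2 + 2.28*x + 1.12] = 2.04*x + 2.28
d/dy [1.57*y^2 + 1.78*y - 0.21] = 3.14*y + 1.78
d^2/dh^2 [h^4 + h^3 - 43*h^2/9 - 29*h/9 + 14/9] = 12*h^2 + 6*h - 86/9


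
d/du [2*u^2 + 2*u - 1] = 4*u + 2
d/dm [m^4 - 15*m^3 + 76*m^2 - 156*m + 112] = 4*m^3 - 45*m^2 + 152*m - 156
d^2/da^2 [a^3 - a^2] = 6*a - 2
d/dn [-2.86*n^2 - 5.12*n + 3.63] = -5.72*n - 5.12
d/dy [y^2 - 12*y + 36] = 2*y - 12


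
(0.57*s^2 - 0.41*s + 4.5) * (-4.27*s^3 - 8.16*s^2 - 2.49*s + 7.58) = -2.4339*s^5 - 2.9005*s^4 - 17.2887*s^3 - 31.3785*s^2 - 14.3128*s + 34.11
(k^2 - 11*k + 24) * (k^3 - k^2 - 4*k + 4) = k^5 - 12*k^4 + 31*k^3 + 24*k^2 - 140*k + 96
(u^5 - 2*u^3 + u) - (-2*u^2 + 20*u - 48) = u^5 - 2*u^3 + 2*u^2 - 19*u + 48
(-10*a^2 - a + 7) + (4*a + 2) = -10*a^2 + 3*a + 9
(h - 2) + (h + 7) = 2*h + 5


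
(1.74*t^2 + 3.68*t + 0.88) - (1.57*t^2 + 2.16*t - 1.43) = 0.17*t^2 + 1.52*t + 2.31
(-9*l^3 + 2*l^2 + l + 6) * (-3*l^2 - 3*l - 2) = 27*l^5 + 21*l^4 + 9*l^3 - 25*l^2 - 20*l - 12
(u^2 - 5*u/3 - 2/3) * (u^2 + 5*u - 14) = u^4 + 10*u^3/3 - 23*u^2 + 20*u + 28/3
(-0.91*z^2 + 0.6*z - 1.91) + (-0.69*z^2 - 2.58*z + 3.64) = -1.6*z^2 - 1.98*z + 1.73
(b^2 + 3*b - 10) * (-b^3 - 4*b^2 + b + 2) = -b^5 - 7*b^4 - b^3 + 45*b^2 - 4*b - 20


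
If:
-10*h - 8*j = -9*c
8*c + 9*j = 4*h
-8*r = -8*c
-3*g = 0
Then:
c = r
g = 0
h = 145*r/122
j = -22*r/61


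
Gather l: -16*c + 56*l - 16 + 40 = -16*c + 56*l + 24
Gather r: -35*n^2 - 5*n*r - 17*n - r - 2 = -35*n^2 - 17*n + r*(-5*n - 1) - 2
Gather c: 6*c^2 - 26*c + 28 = 6*c^2 - 26*c + 28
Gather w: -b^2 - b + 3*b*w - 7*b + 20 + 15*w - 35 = -b^2 - 8*b + w*(3*b + 15) - 15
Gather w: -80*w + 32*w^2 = 32*w^2 - 80*w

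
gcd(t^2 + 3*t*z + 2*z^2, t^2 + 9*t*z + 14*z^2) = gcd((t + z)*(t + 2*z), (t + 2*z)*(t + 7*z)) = t + 2*z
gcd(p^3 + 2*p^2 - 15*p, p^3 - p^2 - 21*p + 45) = p^2 + 2*p - 15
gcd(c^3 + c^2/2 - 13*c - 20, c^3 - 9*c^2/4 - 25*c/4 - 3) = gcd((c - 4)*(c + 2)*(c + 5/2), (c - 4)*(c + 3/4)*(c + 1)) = c - 4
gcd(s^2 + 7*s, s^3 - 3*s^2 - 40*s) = s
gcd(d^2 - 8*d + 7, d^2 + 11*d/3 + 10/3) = 1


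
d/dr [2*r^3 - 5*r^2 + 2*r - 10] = 6*r^2 - 10*r + 2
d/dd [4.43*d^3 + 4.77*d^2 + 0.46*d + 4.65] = 13.29*d^2 + 9.54*d + 0.46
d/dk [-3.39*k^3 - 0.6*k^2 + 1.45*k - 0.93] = -10.17*k^2 - 1.2*k + 1.45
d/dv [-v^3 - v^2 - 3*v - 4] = -3*v^2 - 2*v - 3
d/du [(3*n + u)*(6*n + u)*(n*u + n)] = n*(18*n^2 + 18*n*u + 9*n + 3*u^2 + 2*u)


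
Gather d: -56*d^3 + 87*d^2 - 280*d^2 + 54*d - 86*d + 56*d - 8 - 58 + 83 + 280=-56*d^3 - 193*d^2 + 24*d + 297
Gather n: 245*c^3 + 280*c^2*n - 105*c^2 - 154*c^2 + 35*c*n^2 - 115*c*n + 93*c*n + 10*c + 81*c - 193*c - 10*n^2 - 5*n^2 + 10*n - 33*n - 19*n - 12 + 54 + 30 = 245*c^3 - 259*c^2 - 102*c + n^2*(35*c - 15) + n*(280*c^2 - 22*c - 42) + 72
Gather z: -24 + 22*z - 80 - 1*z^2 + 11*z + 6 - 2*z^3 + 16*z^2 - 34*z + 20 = -2*z^3 + 15*z^2 - z - 78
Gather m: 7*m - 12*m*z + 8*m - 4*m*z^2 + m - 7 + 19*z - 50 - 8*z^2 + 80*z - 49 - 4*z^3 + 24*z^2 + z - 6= m*(-4*z^2 - 12*z + 16) - 4*z^3 + 16*z^2 + 100*z - 112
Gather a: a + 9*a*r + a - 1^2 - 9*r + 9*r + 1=a*(9*r + 2)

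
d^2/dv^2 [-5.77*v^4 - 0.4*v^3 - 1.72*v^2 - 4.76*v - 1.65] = -69.24*v^2 - 2.4*v - 3.44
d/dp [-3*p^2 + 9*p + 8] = 9 - 6*p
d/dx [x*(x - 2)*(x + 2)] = 3*x^2 - 4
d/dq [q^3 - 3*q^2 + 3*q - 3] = 3*q^2 - 6*q + 3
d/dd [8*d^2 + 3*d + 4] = 16*d + 3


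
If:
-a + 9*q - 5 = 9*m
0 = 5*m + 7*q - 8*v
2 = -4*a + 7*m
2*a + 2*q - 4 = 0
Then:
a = 73/106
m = 36/53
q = 139/106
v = 1333/848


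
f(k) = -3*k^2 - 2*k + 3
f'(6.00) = -38.00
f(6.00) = -117.00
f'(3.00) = -20.00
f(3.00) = -30.00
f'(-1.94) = 9.64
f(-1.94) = -4.41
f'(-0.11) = -1.34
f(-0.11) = 3.18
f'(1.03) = -8.18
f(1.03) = -2.24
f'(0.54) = -5.24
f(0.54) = 1.05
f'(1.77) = -12.62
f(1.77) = -9.94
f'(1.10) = -8.60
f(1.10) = -2.83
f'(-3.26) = 17.56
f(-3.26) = -22.36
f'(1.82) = -12.92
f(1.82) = -10.58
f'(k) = -6*k - 2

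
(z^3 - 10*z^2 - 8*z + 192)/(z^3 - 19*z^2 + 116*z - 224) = (z^2 - 2*z - 24)/(z^2 - 11*z + 28)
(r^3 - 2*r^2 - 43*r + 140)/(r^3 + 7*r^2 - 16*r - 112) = (r - 5)/(r + 4)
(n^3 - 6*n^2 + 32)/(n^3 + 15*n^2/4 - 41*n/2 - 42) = 4*(n^2 - 2*n - 8)/(4*n^2 + 31*n + 42)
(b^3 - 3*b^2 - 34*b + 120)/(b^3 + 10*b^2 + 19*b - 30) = (b^2 - 9*b + 20)/(b^2 + 4*b - 5)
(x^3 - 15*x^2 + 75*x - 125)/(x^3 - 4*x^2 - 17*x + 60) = (x^2 - 10*x + 25)/(x^2 + x - 12)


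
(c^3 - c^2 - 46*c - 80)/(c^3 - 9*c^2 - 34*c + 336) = (c^2 + 7*c + 10)/(c^2 - c - 42)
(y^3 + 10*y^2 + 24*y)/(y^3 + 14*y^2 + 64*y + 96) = y/(y + 4)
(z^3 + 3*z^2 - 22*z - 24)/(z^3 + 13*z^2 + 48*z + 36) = (z - 4)/(z + 6)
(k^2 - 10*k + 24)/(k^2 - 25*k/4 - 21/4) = 4*(-k^2 + 10*k - 24)/(-4*k^2 + 25*k + 21)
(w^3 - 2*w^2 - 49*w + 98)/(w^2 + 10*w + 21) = (w^2 - 9*w + 14)/(w + 3)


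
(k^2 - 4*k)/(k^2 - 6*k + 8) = k/(k - 2)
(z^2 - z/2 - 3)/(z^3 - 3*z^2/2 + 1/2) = (2*z^2 - z - 6)/(2*z^3 - 3*z^2 + 1)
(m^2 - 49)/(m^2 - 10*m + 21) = (m + 7)/(m - 3)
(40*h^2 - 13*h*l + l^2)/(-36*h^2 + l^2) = (-40*h^2 + 13*h*l - l^2)/(36*h^2 - l^2)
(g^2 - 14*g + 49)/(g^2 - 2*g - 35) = (g - 7)/(g + 5)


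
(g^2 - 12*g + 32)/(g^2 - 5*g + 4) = (g - 8)/(g - 1)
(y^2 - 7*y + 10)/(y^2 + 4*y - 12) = (y - 5)/(y + 6)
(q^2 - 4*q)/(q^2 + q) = (q - 4)/(q + 1)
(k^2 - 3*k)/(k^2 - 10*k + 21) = k/(k - 7)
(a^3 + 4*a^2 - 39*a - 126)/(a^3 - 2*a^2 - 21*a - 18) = (a + 7)/(a + 1)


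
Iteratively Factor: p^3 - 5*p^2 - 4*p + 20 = (p - 2)*(p^2 - 3*p - 10) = (p - 2)*(p + 2)*(p - 5)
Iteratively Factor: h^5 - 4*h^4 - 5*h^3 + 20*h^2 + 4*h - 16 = (h + 1)*(h^4 - 5*h^3 + 20*h - 16) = (h - 1)*(h + 1)*(h^3 - 4*h^2 - 4*h + 16) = (h - 2)*(h - 1)*(h + 1)*(h^2 - 2*h - 8) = (h - 2)*(h - 1)*(h + 1)*(h + 2)*(h - 4)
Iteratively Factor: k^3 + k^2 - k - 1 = (k - 1)*(k^2 + 2*k + 1) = (k - 1)*(k + 1)*(k + 1)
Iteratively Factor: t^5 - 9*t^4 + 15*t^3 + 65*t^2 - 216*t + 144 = (t - 1)*(t^4 - 8*t^3 + 7*t^2 + 72*t - 144) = (t - 3)*(t - 1)*(t^3 - 5*t^2 - 8*t + 48) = (t - 4)*(t - 3)*(t - 1)*(t^2 - t - 12) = (t - 4)*(t - 3)*(t - 1)*(t + 3)*(t - 4)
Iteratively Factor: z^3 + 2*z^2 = (z + 2)*(z^2) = z*(z + 2)*(z)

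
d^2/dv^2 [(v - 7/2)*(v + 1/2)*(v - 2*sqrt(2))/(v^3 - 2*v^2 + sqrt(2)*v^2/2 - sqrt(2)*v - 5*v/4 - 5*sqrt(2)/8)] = 4*(-40*sqrt(2)*v^3 - 16*v^3 + 396*sqrt(2)*v^2 - 1050*sqrt(2)*v + 96*v - 100 + 891*sqrt(2))/(32*v^6 - 240*v^5 + 48*sqrt(2)*v^5 - 360*sqrt(2)*v^4 + 648*v^4 - 860*v^3 + 908*sqrt(2)*v^3 - 810*sqrt(2)*v^2 + 900*v^2 - 750*v + 150*sqrt(2)*v - 125*sqrt(2))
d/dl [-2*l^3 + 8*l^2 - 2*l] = -6*l^2 + 16*l - 2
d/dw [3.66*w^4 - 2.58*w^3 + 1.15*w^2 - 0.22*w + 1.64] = 14.64*w^3 - 7.74*w^2 + 2.3*w - 0.22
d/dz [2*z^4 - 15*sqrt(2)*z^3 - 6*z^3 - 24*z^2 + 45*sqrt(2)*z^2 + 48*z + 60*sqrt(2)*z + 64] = 8*z^3 - 45*sqrt(2)*z^2 - 18*z^2 - 48*z + 90*sqrt(2)*z + 48 + 60*sqrt(2)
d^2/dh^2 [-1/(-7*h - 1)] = 98/(7*h + 1)^3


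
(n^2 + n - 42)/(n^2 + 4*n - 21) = (n - 6)/(n - 3)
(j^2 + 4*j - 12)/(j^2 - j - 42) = (j - 2)/(j - 7)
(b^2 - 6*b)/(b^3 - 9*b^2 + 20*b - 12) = b/(b^2 - 3*b + 2)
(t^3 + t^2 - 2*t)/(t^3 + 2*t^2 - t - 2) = t/(t + 1)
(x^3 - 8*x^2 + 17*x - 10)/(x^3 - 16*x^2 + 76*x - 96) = (x^2 - 6*x + 5)/(x^2 - 14*x + 48)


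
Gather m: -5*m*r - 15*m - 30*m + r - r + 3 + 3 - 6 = m*(-5*r - 45)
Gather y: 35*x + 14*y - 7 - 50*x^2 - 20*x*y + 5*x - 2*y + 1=-50*x^2 + 40*x + y*(12 - 20*x) - 6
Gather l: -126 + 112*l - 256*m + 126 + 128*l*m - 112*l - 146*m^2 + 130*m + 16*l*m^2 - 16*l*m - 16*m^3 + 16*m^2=l*(16*m^2 + 112*m) - 16*m^3 - 130*m^2 - 126*m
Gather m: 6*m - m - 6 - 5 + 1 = 5*m - 10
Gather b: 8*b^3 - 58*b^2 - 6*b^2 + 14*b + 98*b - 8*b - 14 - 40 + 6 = 8*b^3 - 64*b^2 + 104*b - 48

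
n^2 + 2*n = n*(n + 2)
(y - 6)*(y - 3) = y^2 - 9*y + 18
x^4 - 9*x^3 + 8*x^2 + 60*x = x*(x - 6)*(x - 5)*(x + 2)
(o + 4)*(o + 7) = o^2 + 11*o + 28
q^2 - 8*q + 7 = (q - 7)*(q - 1)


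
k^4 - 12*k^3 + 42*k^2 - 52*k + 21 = (k - 7)*(k - 3)*(k - 1)^2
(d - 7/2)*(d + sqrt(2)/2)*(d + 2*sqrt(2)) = d^3 - 7*d^2/2 + 5*sqrt(2)*d^2/2 - 35*sqrt(2)*d/4 + 2*d - 7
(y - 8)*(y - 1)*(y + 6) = y^3 - 3*y^2 - 46*y + 48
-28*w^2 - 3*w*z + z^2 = (-7*w + z)*(4*w + z)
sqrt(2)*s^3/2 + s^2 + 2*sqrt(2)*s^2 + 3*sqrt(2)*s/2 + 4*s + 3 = (s + 1)*(s + 3)*(sqrt(2)*s/2 + 1)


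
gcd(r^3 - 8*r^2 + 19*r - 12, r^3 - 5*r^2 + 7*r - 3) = r^2 - 4*r + 3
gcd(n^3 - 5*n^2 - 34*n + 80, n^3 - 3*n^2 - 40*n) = n^2 - 3*n - 40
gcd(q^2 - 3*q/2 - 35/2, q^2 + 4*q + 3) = 1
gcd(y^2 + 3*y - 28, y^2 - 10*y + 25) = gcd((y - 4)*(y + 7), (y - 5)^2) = 1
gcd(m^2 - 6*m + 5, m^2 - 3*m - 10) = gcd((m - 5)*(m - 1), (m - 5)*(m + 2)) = m - 5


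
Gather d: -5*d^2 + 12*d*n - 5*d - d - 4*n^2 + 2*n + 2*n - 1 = -5*d^2 + d*(12*n - 6) - 4*n^2 + 4*n - 1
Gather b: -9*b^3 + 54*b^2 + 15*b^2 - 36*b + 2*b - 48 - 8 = -9*b^3 + 69*b^2 - 34*b - 56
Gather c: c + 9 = c + 9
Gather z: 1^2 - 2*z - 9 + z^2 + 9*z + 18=z^2 + 7*z + 10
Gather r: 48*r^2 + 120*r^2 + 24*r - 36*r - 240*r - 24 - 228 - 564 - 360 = 168*r^2 - 252*r - 1176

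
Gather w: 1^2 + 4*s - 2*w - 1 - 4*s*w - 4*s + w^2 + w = w^2 + w*(-4*s - 1)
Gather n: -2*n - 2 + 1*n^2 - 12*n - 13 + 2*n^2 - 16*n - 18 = 3*n^2 - 30*n - 33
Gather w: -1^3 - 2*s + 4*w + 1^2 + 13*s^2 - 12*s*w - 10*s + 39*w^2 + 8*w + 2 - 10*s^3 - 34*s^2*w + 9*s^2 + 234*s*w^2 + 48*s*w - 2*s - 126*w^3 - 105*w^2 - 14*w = -10*s^3 + 22*s^2 - 14*s - 126*w^3 + w^2*(234*s - 66) + w*(-34*s^2 + 36*s - 2) + 2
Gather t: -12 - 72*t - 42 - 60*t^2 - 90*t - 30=-60*t^2 - 162*t - 84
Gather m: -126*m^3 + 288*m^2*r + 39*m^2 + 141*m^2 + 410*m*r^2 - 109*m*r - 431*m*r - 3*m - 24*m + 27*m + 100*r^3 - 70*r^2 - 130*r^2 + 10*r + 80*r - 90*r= -126*m^3 + m^2*(288*r + 180) + m*(410*r^2 - 540*r) + 100*r^3 - 200*r^2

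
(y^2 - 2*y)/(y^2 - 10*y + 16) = y/(y - 8)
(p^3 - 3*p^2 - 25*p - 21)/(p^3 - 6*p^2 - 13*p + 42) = (p + 1)/(p - 2)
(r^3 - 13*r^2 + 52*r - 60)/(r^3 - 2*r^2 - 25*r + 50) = (r - 6)/(r + 5)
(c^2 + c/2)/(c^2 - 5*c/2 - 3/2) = c/(c - 3)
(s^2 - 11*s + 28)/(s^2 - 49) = (s - 4)/(s + 7)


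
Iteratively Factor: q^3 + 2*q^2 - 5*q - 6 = (q - 2)*(q^2 + 4*q + 3) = (q - 2)*(q + 1)*(q + 3)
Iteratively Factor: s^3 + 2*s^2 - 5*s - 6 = (s - 2)*(s^2 + 4*s + 3) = (s - 2)*(s + 1)*(s + 3)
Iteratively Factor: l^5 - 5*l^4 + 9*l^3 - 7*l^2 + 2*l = (l - 1)*(l^4 - 4*l^3 + 5*l^2 - 2*l) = (l - 1)^2*(l^3 - 3*l^2 + 2*l) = (l - 1)^3*(l^2 - 2*l) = l*(l - 1)^3*(l - 2)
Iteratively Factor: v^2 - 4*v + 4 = (v - 2)*(v - 2)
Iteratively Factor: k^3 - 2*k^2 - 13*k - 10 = (k - 5)*(k^2 + 3*k + 2) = (k - 5)*(k + 2)*(k + 1)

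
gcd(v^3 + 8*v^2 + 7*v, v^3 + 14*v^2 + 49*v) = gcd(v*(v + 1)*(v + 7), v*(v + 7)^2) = v^2 + 7*v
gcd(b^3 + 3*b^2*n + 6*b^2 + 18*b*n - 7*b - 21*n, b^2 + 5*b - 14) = b + 7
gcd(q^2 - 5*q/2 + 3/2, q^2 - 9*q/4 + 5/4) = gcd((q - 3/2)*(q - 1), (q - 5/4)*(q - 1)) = q - 1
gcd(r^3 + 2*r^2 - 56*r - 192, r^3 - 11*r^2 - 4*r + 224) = r^2 - 4*r - 32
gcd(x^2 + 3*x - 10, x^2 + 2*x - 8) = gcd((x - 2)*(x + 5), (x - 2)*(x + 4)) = x - 2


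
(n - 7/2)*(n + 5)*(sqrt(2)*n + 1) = sqrt(2)*n^3 + n^2 + 3*sqrt(2)*n^2/2 - 35*sqrt(2)*n/2 + 3*n/2 - 35/2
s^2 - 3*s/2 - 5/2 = (s - 5/2)*(s + 1)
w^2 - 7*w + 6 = (w - 6)*(w - 1)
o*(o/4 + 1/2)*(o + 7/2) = o^3/4 + 11*o^2/8 + 7*o/4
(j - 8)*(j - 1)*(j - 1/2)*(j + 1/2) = j^4 - 9*j^3 + 31*j^2/4 + 9*j/4 - 2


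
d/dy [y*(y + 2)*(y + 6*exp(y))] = 6*y^2*exp(y) + 3*y^2 + 24*y*exp(y) + 4*y + 12*exp(y)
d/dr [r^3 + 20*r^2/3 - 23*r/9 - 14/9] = 3*r^2 + 40*r/3 - 23/9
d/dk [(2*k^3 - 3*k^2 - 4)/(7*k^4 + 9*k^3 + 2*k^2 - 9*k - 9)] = (-14*k^6 + 42*k^5 + 31*k^4 + 76*k^3 + 81*k^2 + 70*k - 36)/(49*k^8 + 126*k^7 + 109*k^6 - 90*k^5 - 284*k^4 - 198*k^3 + 45*k^2 + 162*k + 81)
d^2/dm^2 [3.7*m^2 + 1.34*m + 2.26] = 7.40000000000000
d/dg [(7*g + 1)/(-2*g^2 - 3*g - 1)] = 2*(7*g^2 + 2*g - 2)/(4*g^4 + 12*g^3 + 13*g^2 + 6*g + 1)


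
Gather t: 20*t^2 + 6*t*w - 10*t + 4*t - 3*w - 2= 20*t^2 + t*(6*w - 6) - 3*w - 2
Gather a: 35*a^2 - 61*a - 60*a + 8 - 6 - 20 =35*a^2 - 121*a - 18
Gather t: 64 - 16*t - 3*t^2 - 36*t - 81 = -3*t^2 - 52*t - 17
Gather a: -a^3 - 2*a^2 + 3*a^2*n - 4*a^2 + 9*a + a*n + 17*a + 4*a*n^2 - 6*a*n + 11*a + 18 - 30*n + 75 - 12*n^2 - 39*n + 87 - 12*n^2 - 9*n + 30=-a^3 + a^2*(3*n - 6) + a*(4*n^2 - 5*n + 37) - 24*n^2 - 78*n + 210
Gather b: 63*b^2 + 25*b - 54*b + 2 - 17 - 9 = 63*b^2 - 29*b - 24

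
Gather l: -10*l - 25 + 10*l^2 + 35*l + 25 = 10*l^2 + 25*l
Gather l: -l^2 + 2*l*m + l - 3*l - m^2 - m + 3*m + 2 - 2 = -l^2 + l*(2*m - 2) - m^2 + 2*m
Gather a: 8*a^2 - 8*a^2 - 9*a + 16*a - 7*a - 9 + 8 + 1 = 0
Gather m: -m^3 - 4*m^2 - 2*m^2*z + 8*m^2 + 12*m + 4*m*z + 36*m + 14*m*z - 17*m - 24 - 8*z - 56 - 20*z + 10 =-m^3 + m^2*(4 - 2*z) + m*(18*z + 31) - 28*z - 70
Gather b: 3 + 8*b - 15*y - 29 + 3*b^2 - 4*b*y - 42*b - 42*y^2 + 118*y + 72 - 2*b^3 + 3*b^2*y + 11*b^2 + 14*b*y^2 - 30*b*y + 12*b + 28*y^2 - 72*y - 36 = -2*b^3 + b^2*(3*y + 14) + b*(14*y^2 - 34*y - 22) - 14*y^2 + 31*y + 10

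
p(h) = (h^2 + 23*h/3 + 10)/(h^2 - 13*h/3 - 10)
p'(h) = (13/3 - 2*h)*(h^2 + 23*h/3 + 10)/(h^2 - 13*h/3 - 10)^2 + (2*h + 23/3)/(h^2 - 13*h/3 - 10)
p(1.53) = -1.68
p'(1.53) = -0.60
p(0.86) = -1.33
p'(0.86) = -0.45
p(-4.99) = -0.09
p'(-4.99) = -0.10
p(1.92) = -1.94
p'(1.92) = -0.72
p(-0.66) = -0.80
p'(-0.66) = -0.27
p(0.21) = -1.07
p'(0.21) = -0.36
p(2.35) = -2.29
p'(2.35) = -0.90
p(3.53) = -3.86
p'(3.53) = -1.97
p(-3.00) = -0.33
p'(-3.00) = -0.15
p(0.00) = -1.00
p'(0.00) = -0.33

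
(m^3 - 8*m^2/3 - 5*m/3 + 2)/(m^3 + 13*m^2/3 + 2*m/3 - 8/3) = (m - 3)/(m + 4)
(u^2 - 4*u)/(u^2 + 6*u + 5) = u*(u - 4)/(u^2 + 6*u + 5)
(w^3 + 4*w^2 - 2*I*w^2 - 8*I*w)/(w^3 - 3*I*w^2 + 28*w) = (w^2 + 2*w*(2 - I) - 8*I)/(w^2 - 3*I*w + 28)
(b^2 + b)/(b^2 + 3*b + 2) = b/(b + 2)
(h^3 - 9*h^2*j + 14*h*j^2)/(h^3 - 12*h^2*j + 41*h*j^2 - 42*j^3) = h/(h - 3*j)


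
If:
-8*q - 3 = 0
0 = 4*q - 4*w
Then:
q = -3/8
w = -3/8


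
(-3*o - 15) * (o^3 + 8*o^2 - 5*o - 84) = -3*o^4 - 39*o^3 - 105*o^2 + 327*o + 1260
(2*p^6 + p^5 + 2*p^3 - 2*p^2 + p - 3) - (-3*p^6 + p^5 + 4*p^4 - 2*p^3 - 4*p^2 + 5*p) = 5*p^6 - 4*p^4 + 4*p^3 + 2*p^2 - 4*p - 3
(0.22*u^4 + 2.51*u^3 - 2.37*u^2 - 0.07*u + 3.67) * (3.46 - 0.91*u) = -0.2002*u^5 - 1.5229*u^4 + 10.8413*u^3 - 8.1365*u^2 - 3.5819*u + 12.6982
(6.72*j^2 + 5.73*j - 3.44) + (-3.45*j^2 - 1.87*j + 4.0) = 3.27*j^2 + 3.86*j + 0.56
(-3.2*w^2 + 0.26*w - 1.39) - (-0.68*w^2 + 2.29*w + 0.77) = -2.52*w^2 - 2.03*w - 2.16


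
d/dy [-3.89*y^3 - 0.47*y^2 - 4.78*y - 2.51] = -11.67*y^2 - 0.94*y - 4.78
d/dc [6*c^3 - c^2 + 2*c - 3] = 18*c^2 - 2*c + 2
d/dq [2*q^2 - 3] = 4*q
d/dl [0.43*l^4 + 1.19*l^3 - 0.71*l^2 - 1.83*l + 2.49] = 1.72*l^3 + 3.57*l^2 - 1.42*l - 1.83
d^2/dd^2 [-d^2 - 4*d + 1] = -2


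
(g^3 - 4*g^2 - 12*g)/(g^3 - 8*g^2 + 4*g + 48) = g/(g - 4)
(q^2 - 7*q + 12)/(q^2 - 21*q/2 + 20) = 2*(q^2 - 7*q + 12)/(2*q^2 - 21*q + 40)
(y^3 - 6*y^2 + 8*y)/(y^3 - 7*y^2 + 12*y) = (y - 2)/(y - 3)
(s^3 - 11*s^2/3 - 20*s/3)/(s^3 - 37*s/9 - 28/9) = 3*s*(s - 5)/(3*s^2 - 4*s - 7)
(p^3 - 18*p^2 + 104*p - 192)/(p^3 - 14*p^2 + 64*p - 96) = (p - 8)/(p - 4)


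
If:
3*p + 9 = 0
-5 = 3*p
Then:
No Solution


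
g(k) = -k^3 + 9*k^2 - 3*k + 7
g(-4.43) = 283.85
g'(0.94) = 11.27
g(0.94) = 11.30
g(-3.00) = 124.00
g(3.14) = 55.36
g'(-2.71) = -73.81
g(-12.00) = 3067.00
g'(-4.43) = -141.61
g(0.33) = 6.95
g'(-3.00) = -84.00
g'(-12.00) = -651.00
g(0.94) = 11.30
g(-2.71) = 101.13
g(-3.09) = 131.71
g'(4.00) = 21.00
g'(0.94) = 11.27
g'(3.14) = 23.94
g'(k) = -3*k^2 + 18*k - 3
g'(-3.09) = -87.26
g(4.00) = 75.00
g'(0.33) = 2.61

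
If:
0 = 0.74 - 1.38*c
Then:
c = 0.54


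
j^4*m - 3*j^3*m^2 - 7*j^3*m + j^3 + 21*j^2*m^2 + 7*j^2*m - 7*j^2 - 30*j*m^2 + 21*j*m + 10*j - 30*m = (j - 5)*(j - 2)*(j - 3*m)*(j*m + 1)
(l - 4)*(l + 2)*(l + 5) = l^3 + 3*l^2 - 18*l - 40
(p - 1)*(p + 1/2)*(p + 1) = p^3 + p^2/2 - p - 1/2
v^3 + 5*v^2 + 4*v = v*(v + 1)*(v + 4)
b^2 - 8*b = b*(b - 8)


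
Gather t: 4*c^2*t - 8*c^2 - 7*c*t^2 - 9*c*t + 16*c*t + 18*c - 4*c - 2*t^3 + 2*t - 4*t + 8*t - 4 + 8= -8*c^2 - 7*c*t^2 + 14*c - 2*t^3 + t*(4*c^2 + 7*c + 6) + 4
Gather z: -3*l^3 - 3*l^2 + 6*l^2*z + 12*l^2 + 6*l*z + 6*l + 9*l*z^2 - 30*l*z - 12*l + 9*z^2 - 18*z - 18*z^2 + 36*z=-3*l^3 + 9*l^2 - 6*l + z^2*(9*l - 9) + z*(6*l^2 - 24*l + 18)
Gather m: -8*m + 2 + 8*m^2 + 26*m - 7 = 8*m^2 + 18*m - 5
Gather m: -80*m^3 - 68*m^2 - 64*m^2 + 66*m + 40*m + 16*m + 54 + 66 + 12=-80*m^3 - 132*m^2 + 122*m + 132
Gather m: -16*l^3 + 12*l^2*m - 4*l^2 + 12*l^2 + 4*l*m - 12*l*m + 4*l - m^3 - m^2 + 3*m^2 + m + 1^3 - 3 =-16*l^3 + 8*l^2 + 4*l - m^3 + 2*m^2 + m*(12*l^2 - 8*l + 1) - 2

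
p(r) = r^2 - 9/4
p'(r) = 2*r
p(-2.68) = 4.93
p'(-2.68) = -5.36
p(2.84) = 5.82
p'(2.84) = 5.68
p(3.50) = 10.00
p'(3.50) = 7.00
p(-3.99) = 13.67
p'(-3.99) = -7.98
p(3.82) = 12.34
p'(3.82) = 7.64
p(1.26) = -0.66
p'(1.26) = 2.52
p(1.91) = 1.40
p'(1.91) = 3.82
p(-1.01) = -1.23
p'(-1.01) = -2.02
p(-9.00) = 78.75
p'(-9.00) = -18.00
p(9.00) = 78.75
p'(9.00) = 18.00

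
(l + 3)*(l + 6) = l^2 + 9*l + 18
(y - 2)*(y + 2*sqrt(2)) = y^2 - 2*y + 2*sqrt(2)*y - 4*sqrt(2)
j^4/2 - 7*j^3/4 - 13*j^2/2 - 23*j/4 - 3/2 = (j/2 + 1/2)*(j - 6)*(j + 1/2)*(j + 1)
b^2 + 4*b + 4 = (b + 2)^2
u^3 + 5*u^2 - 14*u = u*(u - 2)*(u + 7)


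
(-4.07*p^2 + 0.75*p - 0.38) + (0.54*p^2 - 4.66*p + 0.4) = -3.53*p^2 - 3.91*p + 0.02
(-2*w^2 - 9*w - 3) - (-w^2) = -w^2 - 9*w - 3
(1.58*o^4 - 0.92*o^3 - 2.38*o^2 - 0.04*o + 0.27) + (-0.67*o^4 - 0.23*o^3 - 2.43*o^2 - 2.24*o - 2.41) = 0.91*o^4 - 1.15*o^3 - 4.81*o^2 - 2.28*o - 2.14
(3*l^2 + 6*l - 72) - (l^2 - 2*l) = 2*l^2 + 8*l - 72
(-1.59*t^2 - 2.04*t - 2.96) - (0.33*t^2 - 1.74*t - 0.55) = -1.92*t^2 - 0.3*t - 2.41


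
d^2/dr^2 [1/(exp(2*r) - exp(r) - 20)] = ((1 - 4*exp(r))*(-exp(2*r) + exp(r) + 20) - 2*(2*exp(r) - 1)^2*exp(r))*exp(r)/(-exp(2*r) + exp(r) + 20)^3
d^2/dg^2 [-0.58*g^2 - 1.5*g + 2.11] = -1.16000000000000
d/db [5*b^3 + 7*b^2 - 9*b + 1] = 15*b^2 + 14*b - 9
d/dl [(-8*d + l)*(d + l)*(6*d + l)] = -50*d^2 - 2*d*l + 3*l^2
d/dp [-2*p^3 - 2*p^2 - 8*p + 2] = -6*p^2 - 4*p - 8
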